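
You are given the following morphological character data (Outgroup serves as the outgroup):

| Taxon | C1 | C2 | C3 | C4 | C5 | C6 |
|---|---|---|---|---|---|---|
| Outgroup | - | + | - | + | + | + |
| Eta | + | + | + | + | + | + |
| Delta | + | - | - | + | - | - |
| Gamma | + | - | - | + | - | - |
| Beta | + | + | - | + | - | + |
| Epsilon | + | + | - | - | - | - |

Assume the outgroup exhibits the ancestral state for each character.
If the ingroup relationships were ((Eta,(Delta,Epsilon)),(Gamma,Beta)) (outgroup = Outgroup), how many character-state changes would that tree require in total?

9

Map each character onto ((Eta,(Delta,Epsilon)),(Gamma,Beta)) (rooted by Outgroup) and count the minimum state changes it requires (Fitch parsimony):
C1: 1; C2: 2; C3: 1; C4: 1; C5: 2; C6: 2.
Total tree length = 9.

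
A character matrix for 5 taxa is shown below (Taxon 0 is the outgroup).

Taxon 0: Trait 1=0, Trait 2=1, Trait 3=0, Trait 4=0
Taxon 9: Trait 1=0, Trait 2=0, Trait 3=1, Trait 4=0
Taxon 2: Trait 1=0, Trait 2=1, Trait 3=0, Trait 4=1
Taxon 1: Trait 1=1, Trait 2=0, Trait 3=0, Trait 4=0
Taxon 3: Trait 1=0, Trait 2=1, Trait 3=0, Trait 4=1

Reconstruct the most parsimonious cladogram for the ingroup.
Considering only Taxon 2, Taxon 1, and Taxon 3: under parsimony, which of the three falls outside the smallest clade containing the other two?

Character polarity is set by the outgroup: the derived state is whichever differs from the outgroup's state, so for Trait 2 the derived state is '0', and for the remaining characters it is '1'.
Trait 1 (derived state '1') is unique to Taxon 1 (autapomorphy; uninformative for grouping).
Trait 2: derived state '0' in Taxon 1 and Taxon 9 only — synapomorphy for {Taxon 1, Taxon 9}.
Trait 3: derived state '1' in Taxon 9 only — an autapomorphy, so it tells us nothing about relationships among taxa.
Only Taxon 2 and Taxon 3 show the derived state '1' for Trait 4, supporting them as a clade.
Most parsimonious ingroup topology: ((Taxon 9,Taxon 1),(Taxon 2,Taxon 3)).
Taxon 2 and Taxon 3 share a more recent common ancestor with each other than either does with Taxon 1, so Taxon 1 is the least closely related of the three.

Taxon 1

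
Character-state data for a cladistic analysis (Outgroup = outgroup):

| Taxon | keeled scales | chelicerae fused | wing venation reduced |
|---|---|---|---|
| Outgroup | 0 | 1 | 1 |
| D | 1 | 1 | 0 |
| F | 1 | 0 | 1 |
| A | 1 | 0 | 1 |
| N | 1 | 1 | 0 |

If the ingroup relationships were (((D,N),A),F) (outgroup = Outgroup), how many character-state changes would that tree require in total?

4

Map each character onto (((D,N),A),F) (rooted by Outgroup) and count the minimum state changes it requires (Fitch parsimony):
keeled scales: 1; chelicerae fused: 2; wing venation reduced: 1.
Total tree length = 4.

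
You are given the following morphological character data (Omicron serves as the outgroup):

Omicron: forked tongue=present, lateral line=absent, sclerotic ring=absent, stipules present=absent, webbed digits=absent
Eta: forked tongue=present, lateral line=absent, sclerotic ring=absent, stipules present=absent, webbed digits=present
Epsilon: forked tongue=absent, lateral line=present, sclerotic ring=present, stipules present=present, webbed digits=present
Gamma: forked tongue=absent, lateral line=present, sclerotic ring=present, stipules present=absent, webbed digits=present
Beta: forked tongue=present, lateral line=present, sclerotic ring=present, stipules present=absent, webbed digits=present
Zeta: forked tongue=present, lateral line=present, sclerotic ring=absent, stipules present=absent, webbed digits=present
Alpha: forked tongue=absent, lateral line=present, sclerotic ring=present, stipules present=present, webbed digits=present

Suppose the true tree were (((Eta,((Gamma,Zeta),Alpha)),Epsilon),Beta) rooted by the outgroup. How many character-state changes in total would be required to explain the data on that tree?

Map each character onto (((Eta,((Gamma,Zeta),Alpha)),Epsilon),Beta) (rooted by Omicron) and count the minimum state changes it requires (Fitch parsimony):
forked tongue: 3; lateral line: 2; sclerotic ring: 3; stipules present: 2; webbed digits: 1.
Total tree length = 11.

11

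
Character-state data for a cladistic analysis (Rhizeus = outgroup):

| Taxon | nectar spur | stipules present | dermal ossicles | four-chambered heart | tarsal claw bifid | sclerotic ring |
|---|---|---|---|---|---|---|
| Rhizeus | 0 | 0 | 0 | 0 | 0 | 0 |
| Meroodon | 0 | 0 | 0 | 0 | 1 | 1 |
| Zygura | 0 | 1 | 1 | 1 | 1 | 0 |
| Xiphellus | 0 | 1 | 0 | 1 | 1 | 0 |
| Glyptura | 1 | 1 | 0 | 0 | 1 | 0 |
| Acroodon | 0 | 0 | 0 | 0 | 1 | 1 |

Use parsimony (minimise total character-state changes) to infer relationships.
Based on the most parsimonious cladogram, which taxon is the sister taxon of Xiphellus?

The outgroup has state '0' for every character, so '1' is the derived state throughout.
nectar spur: derived state '1' in Glyptura only — an autapomorphy, so it tells us nothing about relationships among taxa.
stipules present: derived state '1' in Glyptura, Xiphellus, and Zygura only — synapomorphy for {Glyptura, Xiphellus, Zygura}.
dermal ossicles (derived state '1') is unique to Zygura (autapomorphy; uninformative for grouping).
four-chambered heart: derived state '1' in Xiphellus and Zygura only — synapomorphy for {Xiphellus, Zygura}.
All ingroup taxa share the derived state '1' for tarsal claw bifid; it defines the ingroup but does not resolve relationships within it.
sclerotic ring (derived state '1') is shared by Acroodon and Meroodon — a synapomorphy uniting that clade.
Most parsimonious ingroup topology: ((Meroodon,Acroodon),((Zygura,Xiphellus),Glyptura)).
Xiphellus and Zygura form a cherry on this tree, so they are sister taxa.

Zygura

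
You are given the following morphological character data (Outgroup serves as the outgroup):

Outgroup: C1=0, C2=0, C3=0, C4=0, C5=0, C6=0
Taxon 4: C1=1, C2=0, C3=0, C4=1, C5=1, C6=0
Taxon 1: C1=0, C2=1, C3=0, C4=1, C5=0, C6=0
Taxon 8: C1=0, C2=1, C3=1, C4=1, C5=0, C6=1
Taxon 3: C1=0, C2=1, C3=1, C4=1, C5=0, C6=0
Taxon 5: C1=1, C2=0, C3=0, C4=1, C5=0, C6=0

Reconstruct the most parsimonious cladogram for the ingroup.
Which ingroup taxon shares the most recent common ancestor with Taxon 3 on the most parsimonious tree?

Taxon 8

The outgroup has state '0' for every character, so '1' is the derived state throughout.
C1: derived state '1' in Taxon 4 and Taxon 5 only — synapomorphy for {Taxon 4, Taxon 5}.
Only Taxon 1, Taxon 3, and Taxon 8 show the derived state '1' for C2, supporting them as a clade.
C3 (derived state '1') is shared by Taxon 3 and Taxon 8 — a synapomorphy uniting that clade.
C4 (derived state '1') is shared by all ingroup taxa — unites the whole ingroup.
C5: derived state '1' in Taxon 4 only — an autapomorphy, so it tells us nothing about relationships among taxa.
C6 (derived state '1') is unique to Taxon 8 (autapomorphy; uninformative for grouping).
Most parsimonious ingroup topology: ((Taxon 4,Taxon 5),(Taxon 1,(Taxon 8,Taxon 3))).
Taxon 3 and Taxon 8 form a cherry on this tree, so they are sister taxa.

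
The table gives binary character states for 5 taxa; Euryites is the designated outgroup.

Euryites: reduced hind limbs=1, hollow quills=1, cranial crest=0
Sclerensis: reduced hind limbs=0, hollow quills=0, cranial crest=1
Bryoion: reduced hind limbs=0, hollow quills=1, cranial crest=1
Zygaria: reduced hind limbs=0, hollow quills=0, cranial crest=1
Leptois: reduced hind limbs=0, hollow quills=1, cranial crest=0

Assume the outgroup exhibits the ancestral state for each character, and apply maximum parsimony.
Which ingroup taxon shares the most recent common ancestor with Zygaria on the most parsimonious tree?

Character polarity is set by the outgroup: the derived state is whichever differs from the outgroup's state, so for reduced hind limbs, hollow quills the derived state is '0', and for the remaining characters it is '1'.
reduced hind limbs (derived state '0') is shared by all ingroup taxa — unites the whole ingroup.
Only Sclerensis and Zygaria show the derived state '0' for hollow quills, supporting them as a clade.
cranial crest (derived state '1') is shared by Bryoion, Sclerensis, and Zygaria — a synapomorphy uniting that clade.
Most parsimonious ingroup topology: (Leptois,(Bryoion,(Sclerensis,Zygaria))).
Zygaria and Sclerensis form a cherry on this tree, so they are sister taxa.

Sclerensis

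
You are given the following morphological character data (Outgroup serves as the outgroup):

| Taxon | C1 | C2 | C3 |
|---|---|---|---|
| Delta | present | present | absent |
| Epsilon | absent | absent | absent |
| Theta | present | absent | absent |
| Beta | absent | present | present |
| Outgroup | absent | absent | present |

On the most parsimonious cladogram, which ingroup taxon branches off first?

Beta

Character polarity is set by the outgroup: the derived state is whichever differs from the outgroup's state, so for C3 the derived state is 'absent', and for the remaining characters it is 'present'.
Only Delta and Theta show the derived state 'present' for C1, supporting them as a clade.
C2 (state 'present') occurs in Beta and Delta but conflicts with the nesting implied by the other characters — most parsimoniously interpreted as homoplasy.
C3 (derived state 'absent') is shared by Delta, Epsilon, and Theta — a synapomorphy uniting that clade.
Most parsimonious ingroup topology: (((Delta,Theta),Epsilon),Beta).
Beta is sister to the clade containing all other ingroup taxa, so it is the earliest-diverging (most basal) ingroup lineage.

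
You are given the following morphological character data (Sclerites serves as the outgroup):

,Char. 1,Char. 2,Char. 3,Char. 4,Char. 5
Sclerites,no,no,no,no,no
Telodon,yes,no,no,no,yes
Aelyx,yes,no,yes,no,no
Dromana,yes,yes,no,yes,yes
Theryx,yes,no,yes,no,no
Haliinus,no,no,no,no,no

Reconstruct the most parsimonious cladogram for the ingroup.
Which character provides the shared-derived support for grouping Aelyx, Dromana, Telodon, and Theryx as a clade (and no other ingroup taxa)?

Char. 1

The outgroup has state 'no' for every character, so 'yes' is the derived state throughout.
Char. 1: derived state 'yes' in Aelyx, Dromana, Telodon, and Theryx only — synapomorphy for {Aelyx, Dromana, Telodon, Theryx}.
Char. 2: derived state 'yes' in Dromana only — an autapomorphy, so it tells us nothing about relationships among taxa.
Char. 3 (derived state 'yes') is shared by Aelyx and Theryx — a synapomorphy uniting that clade.
Char. 4: derived state 'yes' in Dromana only — an autapomorphy, so it tells us nothing about relationships among taxa.
Char. 5: derived state 'yes' in Dromana and Telodon only — synapomorphy for {Dromana, Telodon}.
Most parsimonious ingroup topology: (((Telodon,Dromana),(Aelyx,Theryx)),Haliinus).
The clade {Aelyx, Dromana, Telodon, Theryx} is supported by Char. 1: its derived state 'yes' occurs in exactly those taxa and in no other taxon (including the outgroup).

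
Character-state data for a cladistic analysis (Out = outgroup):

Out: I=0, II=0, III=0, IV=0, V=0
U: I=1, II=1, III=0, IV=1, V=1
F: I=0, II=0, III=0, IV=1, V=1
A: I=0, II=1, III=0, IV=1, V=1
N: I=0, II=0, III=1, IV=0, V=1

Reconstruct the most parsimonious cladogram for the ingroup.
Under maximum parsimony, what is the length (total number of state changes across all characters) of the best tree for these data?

The outgroup has state '0' for every character, so '1' is the derived state throughout.
I: derived state '1' in U only — an autapomorphy, so it tells us nothing about relationships among taxa.
II: derived state '1' in A and U only — synapomorphy for {A, U}.
III (derived state '1') is unique to N (autapomorphy; uninformative for grouping).
IV: derived state '1' in A, F, and U only — synapomorphy for {A, F, U}.
V (derived state '1') is shared by all ingroup taxa — unites the whole ingroup.
Most parsimonious ingroup topology: (((U,A),F),N).
Changes per character on this tree: I: 1; II: 1; III: 1; IV: 1; V: 1.
Total = 5.

5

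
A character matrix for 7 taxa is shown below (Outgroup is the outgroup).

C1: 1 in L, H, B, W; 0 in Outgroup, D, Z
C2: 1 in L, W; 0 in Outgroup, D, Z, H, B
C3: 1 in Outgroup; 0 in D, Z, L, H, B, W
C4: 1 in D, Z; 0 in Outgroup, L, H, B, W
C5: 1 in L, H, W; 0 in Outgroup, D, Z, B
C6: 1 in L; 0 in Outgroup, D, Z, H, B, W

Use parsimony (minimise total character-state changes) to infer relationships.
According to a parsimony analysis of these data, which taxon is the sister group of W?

Character polarity is set by the outgroup: the derived state is whichever differs from the outgroup's state, so for C3 the derived state is '0', and for the remaining characters it is '1'.
C1 (derived state '1') is shared by B, H, L, and W — a synapomorphy uniting that clade.
C2 (derived state '1') is shared by L and W — a synapomorphy uniting that clade.
All ingroup taxa share the derived state '0' for C3; it defines the ingroup but does not resolve relationships within it.
C4 (derived state '1') is shared by D and Z — a synapomorphy uniting that clade.
C5: derived state '1' in H, L, and W only — synapomorphy for {H, L, W}.
C6 (derived state '1') is unique to L (autapomorphy; uninformative for grouping).
Most parsimonious ingroup topology: ((D,Z),(((L,W),H),B)).
W and L form a cherry on this tree, so they are sister taxa.

L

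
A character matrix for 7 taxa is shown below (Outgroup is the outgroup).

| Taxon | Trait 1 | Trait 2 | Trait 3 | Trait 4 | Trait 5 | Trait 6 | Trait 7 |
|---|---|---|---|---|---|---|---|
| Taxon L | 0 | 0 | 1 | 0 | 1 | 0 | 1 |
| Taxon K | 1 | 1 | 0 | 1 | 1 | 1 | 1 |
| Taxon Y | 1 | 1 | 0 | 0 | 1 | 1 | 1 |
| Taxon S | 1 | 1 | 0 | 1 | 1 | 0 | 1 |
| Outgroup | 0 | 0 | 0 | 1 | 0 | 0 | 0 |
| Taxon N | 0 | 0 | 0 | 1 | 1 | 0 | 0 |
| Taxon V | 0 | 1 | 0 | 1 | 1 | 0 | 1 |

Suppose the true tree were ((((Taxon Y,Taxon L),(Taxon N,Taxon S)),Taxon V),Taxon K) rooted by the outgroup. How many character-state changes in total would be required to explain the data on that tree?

Map each character onto ((((Taxon Y,Taxon L),(Taxon N,Taxon S)),Taxon V),Taxon K) (rooted by Outgroup) and count the minimum state changes it requires (Fitch parsimony):
Trait 1: 3; Trait 2: 3; Trait 3: 1; Trait 4: 1; Trait 5: 1; Trait 6: 2; Trait 7: 2.
Total tree length = 13.

13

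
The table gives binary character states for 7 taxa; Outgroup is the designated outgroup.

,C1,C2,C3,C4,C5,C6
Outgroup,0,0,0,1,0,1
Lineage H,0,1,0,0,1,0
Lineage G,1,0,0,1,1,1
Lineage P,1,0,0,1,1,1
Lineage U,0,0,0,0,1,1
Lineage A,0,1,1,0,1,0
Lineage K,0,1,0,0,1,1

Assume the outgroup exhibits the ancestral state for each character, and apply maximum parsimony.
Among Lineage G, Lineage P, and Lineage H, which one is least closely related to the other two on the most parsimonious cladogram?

Character polarity is set by the outgroup: the derived state is whichever differs from the outgroup's state, so for C4, C6 the derived state is '0', and for the remaining characters it is '1'.
C1 (derived state '1') is shared by Lineage G and Lineage P — a synapomorphy uniting that clade.
C2 (derived state '1') is shared by Lineage A, Lineage H, and Lineage K — a synapomorphy uniting that clade.
C3 (derived state '1') is unique to Lineage A (autapomorphy; uninformative for grouping).
C4 (derived state '0') is shared by Lineage A, Lineage H, Lineage K, and Lineage U — a synapomorphy uniting that clade.
All ingroup taxa share the derived state '1' for C5; it defines the ingroup but does not resolve relationships within it.
Only Lineage A and Lineage H show the derived state '0' for C6, supporting them as a clade.
Most parsimonious ingroup topology: ((((Lineage H,Lineage A),Lineage K),Lineage U),(Lineage G,Lineage P)).
Lineage P and Lineage G share a more recent common ancestor with each other than either does with Lineage H, so Lineage H is the least closely related of the three.

Lineage H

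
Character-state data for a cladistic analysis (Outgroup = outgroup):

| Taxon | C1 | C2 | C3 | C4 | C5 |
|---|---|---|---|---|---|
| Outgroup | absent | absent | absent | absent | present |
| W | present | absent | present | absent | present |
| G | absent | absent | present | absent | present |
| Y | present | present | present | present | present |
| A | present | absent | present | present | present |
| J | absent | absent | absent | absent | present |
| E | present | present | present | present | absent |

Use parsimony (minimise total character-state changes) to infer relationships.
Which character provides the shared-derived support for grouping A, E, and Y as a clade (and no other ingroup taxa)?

Character polarity is set by the outgroup: the derived state is whichever differs from the outgroup's state, so for C5 the derived state is 'absent', and for the remaining characters it is 'present'.
C1: derived state 'present' in A, E, W, and Y only — synapomorphy for {A, E, W, Y}.
C2: derived state 'present' in E and Y only — synapomorphy for {E, Y}.
C3: derived state 'present' in A, E, G, W, and Y only — synapomorphy for {A, E, G, W, Y}.
Only A, E, and Y show the derived state 'present' for C4, supporting them as a clade.
C5 (derived state 'absent') is unique to E (autapomorphy; uninformative for grouping).
Most parsimonious ingroup topology: (((W,(A,(E,Y))),G),J).
The clade {A, E, Y} is supported by C4: its derived state 'present' occurs in exactly those taxa and in no other taxon (including the outgroup).

C4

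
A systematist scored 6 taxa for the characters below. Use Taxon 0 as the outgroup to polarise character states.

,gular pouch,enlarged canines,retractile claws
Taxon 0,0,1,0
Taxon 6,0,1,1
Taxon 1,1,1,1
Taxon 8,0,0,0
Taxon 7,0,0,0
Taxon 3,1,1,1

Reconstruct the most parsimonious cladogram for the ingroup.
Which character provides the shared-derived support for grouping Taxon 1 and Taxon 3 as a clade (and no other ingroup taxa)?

gular pouch

Character polarity is set by the outgroup: the derived state is whichever differs from the outgroup's state, so for enlarged canines the derived state is '0', and for the remaining characters it is '1'.
Only Taxon 1 and Taxon 3 show the derived state '1' for gular pouch, supporting them as a clade.
enlarged canines (derived state '0') is shared by Taxon 7 and Taxon 8 — a synapomorphy uniting that clade.
retractile claws: derived state '1' in Taxon 1, Taxon 3, and Taxon 6 only — synapomorphy for {Taxon 1, Taxon 3, Taxon 6}.
Most parsimonious ingroup topology: ((Taxon 6,(Taxon 1,Taxon 3)),(Taxon 8,Taxon 7)).
The clade {Taxon 1, Taxon 3} is supported by gular pouch: its derived state '1' occurs in exactly those taxa and in no other taxon (including the outgroup).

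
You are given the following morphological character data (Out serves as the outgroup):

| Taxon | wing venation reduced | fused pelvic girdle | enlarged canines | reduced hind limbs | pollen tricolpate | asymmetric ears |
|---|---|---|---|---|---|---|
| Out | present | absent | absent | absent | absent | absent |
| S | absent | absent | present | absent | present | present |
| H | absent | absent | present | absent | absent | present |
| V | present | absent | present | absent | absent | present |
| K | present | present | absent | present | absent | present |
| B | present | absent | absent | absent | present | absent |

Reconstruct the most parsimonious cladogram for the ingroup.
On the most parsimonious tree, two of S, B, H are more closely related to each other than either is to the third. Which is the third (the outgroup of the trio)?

B

Character polarity is set by the outgroup: the derived state is whichever differs from the outgroup's state, so for wing venation reduced the derived state is 'absent', and for the remaining characters it is 'present'.
wing venation reduced: derived state 'absent' in H and S only — synapomorphy for {H, S}.
fused pelvic girdle (derived state 'present') is unique to K (autapomorphy; uninformative for grouping).
Only H, S, and V show the derived state 'present' for enlarged canines, supporting them as a clade.
reduced hind limbs: derived state 'present' in K only — an autapomorphy, so it tells us nothing about relationships among taxa.
pollen tricolpate (state 'present') occurs in B and S but conflicts with the nesting implied by the other characters — most parsimoniously interpreted as homoplasy.
Only H, K, S, and V show the derived state 'present' for asymmetric ears, supporting them as a clade.
Most parsimonious ingroup topology: ((((S,H),V),K),B).
H and S share a more recent common ancestor with each other than either does with B, so B is the least closely related of the three.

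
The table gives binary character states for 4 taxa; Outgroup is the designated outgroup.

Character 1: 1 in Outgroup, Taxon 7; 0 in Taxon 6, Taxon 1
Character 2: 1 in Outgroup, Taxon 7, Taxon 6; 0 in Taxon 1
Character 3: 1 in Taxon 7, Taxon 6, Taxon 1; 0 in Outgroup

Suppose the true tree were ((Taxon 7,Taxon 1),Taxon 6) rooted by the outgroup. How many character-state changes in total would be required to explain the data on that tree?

4

Map each character onto ((Taxon 7,Taxon 1),Taxon 6) (rooted by Outgroup) and count the minimum state changes it requires (Fitch parsimony):
Character 1: 2; Character 2: 1; Character 3: 1.
Total tree length = 4.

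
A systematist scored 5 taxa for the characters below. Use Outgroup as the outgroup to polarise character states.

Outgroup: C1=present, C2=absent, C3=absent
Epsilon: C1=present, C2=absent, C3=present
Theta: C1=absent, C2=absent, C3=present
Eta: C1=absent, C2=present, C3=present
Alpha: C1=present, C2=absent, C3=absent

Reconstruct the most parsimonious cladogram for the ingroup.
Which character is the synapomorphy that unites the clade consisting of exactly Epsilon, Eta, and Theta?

Character polarity is set by the outgroup: the derived state is whichever differs from the outgroup's state, so for C1 the derived state is 'absent', and for the remaining characters it is 'present'.
C1 (derived state 'absent') is shared by Eta and Theta — a synapomorphy uniting that clade.
C2 (derived state 'present') is unique to Eta (autapomorphy; uninformative for grouping).
C3: derived state 'present' in Epsilon, Eta, and Theta only — synapomorphy for {Epsilon, Eta, Theta}.
Most parsimonious ingroup topology: ((Epsilon,(Theta,Eta)),Alpha).
The clade {Epsilon, Eta, Theta} is supported by C3: its derived state 'present' occurs in exactly those taxa and in no other taxon (including the outgroup).

C3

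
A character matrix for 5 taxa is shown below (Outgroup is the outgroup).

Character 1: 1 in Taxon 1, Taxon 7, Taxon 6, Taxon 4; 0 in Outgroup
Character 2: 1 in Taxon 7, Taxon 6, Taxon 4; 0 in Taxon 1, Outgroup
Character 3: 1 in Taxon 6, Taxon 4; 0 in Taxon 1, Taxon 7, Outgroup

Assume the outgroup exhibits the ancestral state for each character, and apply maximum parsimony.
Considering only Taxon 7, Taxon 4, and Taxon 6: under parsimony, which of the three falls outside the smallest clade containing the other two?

The outgroup has state '0' for every character, so '1' is the derived state throughout.
Character 1 (derived state '1') is shared by all ingroup taxa — unites the whole ingroup.
Character 2: derived state '1' in Taxon 4, Taxon 6, and Taxon 7 only — synapomorphy for {Taxon 4, Taxon 6, Taxon 7}.
Character 3 (derived state '1') is shared by Taxon 4 and Taxon 6 — a synapomorphy uniting that clade.
Most parsimonious ingroup topology: ((Taxon 7,(Taxon 4,Taxon 6)),Taxon 1).
Taxon 6 and Taxon 4 share a more recent common ancestor with each other than either does with Taxon 7, so Taxon 7 is the least closely related of the three.

Taxon 7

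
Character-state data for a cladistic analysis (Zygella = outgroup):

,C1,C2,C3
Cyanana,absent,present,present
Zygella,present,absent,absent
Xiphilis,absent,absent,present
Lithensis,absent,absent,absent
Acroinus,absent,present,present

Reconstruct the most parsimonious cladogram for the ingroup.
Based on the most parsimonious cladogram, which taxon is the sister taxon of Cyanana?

Acroinus

Character polarity is set by the outgroup: the derived state is whichever differs from the outgroup's state, so for C1 the derived state is 'absent', and for the remaining characters it is 'present'.
C1 (derived state 'absent') is shared by all ingroup taxa — unites the whole ingroup.
C2 (derived state 'present') is shared by Acroinus and Cyanana — a synapomorphy uniting that clade.
Only Acroinus, Cyanana, and Xiphilis show the derived state 'present' for C3, supporting them as a clade.
Most parsimonious ingroup topology: (((Cyanana,Acroinus),Xiphilis),Lithensis).
Cyanana and Acroinus form a cherry on this tree, so they are sister taxa.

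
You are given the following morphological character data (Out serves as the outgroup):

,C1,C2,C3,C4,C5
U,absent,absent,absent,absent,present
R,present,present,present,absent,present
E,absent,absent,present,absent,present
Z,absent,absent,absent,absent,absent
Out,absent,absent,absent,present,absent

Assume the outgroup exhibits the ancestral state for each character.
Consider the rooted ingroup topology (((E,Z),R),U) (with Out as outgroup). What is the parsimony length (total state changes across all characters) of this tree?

Map each character onto (((E,Z),R),U) (rooted by Out) and count the minimum state changes it requires (Fitch parsimony):
C1: 1; C2: 1; C3: 2; C4: 1; C5: 2.
Total tree length = 7.

7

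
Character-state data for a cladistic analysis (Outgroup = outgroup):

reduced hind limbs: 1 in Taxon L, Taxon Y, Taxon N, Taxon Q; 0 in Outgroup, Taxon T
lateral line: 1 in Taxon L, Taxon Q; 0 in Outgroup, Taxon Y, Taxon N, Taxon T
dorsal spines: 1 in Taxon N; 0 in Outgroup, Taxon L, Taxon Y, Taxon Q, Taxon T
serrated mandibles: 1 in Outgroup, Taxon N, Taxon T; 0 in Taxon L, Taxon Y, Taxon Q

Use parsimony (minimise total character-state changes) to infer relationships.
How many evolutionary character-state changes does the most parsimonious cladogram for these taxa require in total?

4

Character polarity is set by the outgroup: the derived state is whichever differs from the outgroup's state, so for serrated mandibles the derived state is '0', and for the remaining characters it is '1'.
reduced hind limbs: derived state '1' in Taxon L, Taxon N, Taxon Q, and Taxon Y only — synapomorphy for {Taxon L, Taxon N, Taxon Q, Taxon Y}.
lateral line: derived state '1' in Taxon L and Taxon Q only — synapomorphy for {Taxon L, Taxon Q}.
dorsal spines: derived state '1' in Taxon N only — an autapomorphy, so it tells us nothing about relationships among taxa.
serrated mandibles: derived state '0' in Taxon L, Taxon Q, and Taxon Y only — synapomorphy for {Taxon L, Taxon Q, Taxon Y}.
Most parsimonious ingroup topology: ((((Taxon L,Taxon Q),Taxon Y),Taxon N),Taxon T).
Changes per character on this tree: reduced hind limbs: 1; lateral line: 1; dorsal spines: 1; serrated mandibles: 1.
Total = 4.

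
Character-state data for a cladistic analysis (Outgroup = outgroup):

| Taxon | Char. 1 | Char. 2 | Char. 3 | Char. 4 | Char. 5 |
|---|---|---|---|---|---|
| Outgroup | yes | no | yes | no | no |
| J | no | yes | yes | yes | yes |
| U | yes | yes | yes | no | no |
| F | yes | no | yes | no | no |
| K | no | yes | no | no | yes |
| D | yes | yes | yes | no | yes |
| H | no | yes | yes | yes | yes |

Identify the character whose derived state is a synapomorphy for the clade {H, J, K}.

Char. 1

Character polarity is set by the outgroup: the derived state is whichever differs from the outgroup's state, so for Char. 1, Char. 3 the derived state is 'no', and for the remaining characters it is 'yes'.
Only H, J, and K show the derived state 'no' for Char. 1, supporting them as a clade.
Char. 2: derived state 'yes' in D, H, J, K, and U only — synapomorphy for {D, H, J, K, U}.
Char. 3: derived state 'no' in K only — an autapomorphy, so it tells us nothing about relationships among taxa.
Only H and J show the derived state 'yes' for Char. 4, supporting them as a clade.
Char. 5: derived state 'yes' in D, H, J, and K only — synapomorphy for {D, H, J, K}.
Most parsimonious ingroup topology: (((((J,H),K),D),U),F).
The clade {H, J, K} is supported by Char. 1: its derived state 'no' occurs in exactly those taxa and in no other taxon (including the outgroup).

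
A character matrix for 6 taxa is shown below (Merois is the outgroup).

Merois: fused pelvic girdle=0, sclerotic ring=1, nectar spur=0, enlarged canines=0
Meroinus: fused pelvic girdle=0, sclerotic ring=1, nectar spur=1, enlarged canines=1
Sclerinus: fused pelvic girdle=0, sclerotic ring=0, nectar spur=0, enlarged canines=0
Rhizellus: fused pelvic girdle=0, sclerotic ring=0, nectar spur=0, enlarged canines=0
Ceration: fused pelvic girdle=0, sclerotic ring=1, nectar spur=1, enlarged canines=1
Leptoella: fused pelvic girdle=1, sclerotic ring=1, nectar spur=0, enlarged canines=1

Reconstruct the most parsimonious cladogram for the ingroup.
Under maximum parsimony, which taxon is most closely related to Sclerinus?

Rhizellus

Character polarity is set by the outgroup: the derived state is whichever differs from the outgroup's state, so for sclerotic ring the derived state is '0', and for the remaining characters it is '1'.
fused pelvic girdle (derived state '1') is unique to Leptoella (autapomorphy; uninformative for grouping).
sclerotic ring: derived state '0' in Rhizellus and Sclerinus only — synapomorphy for {Rhizellus, Sclerinus}.
nectar spur: derived state '1' in Ceration and Meroinus only — synapomorphy for {Ceration, Meroinus}.
enlarged canines: derived state '1' in Ceration, Leptoella, and Meroinus only — synapomorphy for {Ceration, Leptoella, Meroinus}.
Most parsimonious ingroup topology: (((Meroinus,Ceration),Leptoella),(Sclerinus,Rhizellus)).
Sclerinus and Rhizellus form a cherry on this tree, so they are sister taxa.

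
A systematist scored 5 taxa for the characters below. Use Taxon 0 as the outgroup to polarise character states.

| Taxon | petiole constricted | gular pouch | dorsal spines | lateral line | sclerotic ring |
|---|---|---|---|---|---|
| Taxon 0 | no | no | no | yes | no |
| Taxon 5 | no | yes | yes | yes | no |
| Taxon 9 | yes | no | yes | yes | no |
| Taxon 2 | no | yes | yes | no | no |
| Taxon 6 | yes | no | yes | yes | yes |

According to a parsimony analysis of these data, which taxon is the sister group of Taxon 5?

Taxon 2

Character polarity is set by the outgroup: the derived state is whichever differs from the outgroup's state, so for lateral line the derived state is 'no', and for the remaining characters it is 'yes'.
Only Taxon 6 and Taxon 9 show the derived state 'yes' for petiole constricted, supporting them as a clade.
gular pouch (derived state 'yes') is shared by Taxon 2 and Taxon 5 — a synapomorphy uniting that clade.
All ingroup taxa share the derived state 'yes' for dorsal spines; it defines the ingroup but does not resolve relationships within it.
lateral line (derived state 'no') is unique to Taxon 2 (autapomorphy; uninformative for grouping).
sclerotic ring (derived state 'yes') is unique to Taxon 6 (autapomorphy; uninformative for grouping).
Most parsimonious ingroup topology: ((Taxon 5,Taxon 2),(Taxon 9,Taxon 6)).
Taxon 5 and Taxon 2 form a cherry on this tree, so they are sister taxa.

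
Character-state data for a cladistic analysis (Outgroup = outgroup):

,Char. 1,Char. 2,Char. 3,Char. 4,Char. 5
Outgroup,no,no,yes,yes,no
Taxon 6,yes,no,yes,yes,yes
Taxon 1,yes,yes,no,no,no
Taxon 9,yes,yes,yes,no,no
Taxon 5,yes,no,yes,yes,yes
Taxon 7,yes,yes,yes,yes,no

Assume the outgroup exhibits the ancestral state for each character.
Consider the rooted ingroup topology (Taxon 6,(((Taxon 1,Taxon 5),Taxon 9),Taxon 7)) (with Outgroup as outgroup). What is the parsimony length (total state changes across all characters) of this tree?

Map each character onto (Taxon 6,(((Taxon 1,Taxon 5),Taxon 9),Taxon 7)) (rooted by Outgroup) and count the minimum state changes it requires (Fitch parsimony):
Char. 1: 1; Char. 2: 2; Char. 3: 1; Char. 4: 2; Char. 5: 2.
Total tree length = 8.

8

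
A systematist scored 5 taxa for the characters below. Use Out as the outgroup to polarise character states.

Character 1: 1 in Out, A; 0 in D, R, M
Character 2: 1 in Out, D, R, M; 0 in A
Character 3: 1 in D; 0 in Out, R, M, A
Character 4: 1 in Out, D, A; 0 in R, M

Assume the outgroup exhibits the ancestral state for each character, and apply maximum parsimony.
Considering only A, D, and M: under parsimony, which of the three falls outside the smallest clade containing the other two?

Character polarity is set by the outgroup: the derived state is whichever differs from the outgroup's state, so for Character 1, Character 2, Character 4 the derived state is '0', and for the remaining characters it is '1'.
Character 1: derived state '0' in D, M, and R only — synapomorphy for {D, M, R}.
Character 2 (derived state '0') is unique to A (autapomorphy; uninformative for grouping).
Character 3: derived state '1' in D only — an autapomorphy, so it tells us nothing about relationships among taxa.
Character 4 (derived state '0') is shared by M and R — a synapomorphy uniting that clade.
Most parsimonious ingroup topology: ((D,(R,M)),A).
M and D share a more recent common ancestor with each other than either does with A, so A is the least closely related of the three.

A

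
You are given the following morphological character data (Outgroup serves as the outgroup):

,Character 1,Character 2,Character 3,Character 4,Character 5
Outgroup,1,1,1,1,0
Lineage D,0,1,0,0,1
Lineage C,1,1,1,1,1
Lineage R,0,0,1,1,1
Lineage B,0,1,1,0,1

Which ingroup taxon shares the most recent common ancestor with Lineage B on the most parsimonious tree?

Lineage D

Character polarity is set by the outgroup: the derived state is whichever differs from the outgroup's state, so for Character 1, Character 2, Character 3, Character 4 the derived state is '0', and for the remaining characters it is '1'.
Character 1: derived state '0' in Lineage B, Lineage D, and Lineage R only — synapomorphy for {Lineage B, Lineage D, Lineage R}.
Character 2: derived state '0' in Lineage R only — an autapomorphy, so it tells us nothing about relationships among taxa.
Character 3 (derived state '0') is unique to Lineage D (autapomorphy; uninformative for grouping).
Character 4 (derived state '0') is shared by Lineage B and Lineage D — a synapomorphy uniting that clade.
Character 5 (derived state '1') is shared by all ingroup taxa — unites the whole ingroup.
Most parsimonious ingroup topology: (((Lineage D,Lineage B),Lineage R),Lineage C).
Lineage B and Lineage D form a cherry on this tree, so they are sister taxa.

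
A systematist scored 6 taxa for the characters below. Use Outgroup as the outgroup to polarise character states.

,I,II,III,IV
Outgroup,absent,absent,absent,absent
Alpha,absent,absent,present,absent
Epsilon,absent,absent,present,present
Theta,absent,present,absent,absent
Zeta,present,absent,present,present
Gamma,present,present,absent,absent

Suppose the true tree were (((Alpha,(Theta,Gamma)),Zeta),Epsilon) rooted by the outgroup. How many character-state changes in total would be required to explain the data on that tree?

7

Map each character onto (((Alpha,(Theta,Gamma)),Zeta),Epsilon) (rooted by Outgroup) and count the minimum state changes it requires (Fitch parsimony):
I: 2; II: 1; III: 2; IV: 2.
Total tree length = 7.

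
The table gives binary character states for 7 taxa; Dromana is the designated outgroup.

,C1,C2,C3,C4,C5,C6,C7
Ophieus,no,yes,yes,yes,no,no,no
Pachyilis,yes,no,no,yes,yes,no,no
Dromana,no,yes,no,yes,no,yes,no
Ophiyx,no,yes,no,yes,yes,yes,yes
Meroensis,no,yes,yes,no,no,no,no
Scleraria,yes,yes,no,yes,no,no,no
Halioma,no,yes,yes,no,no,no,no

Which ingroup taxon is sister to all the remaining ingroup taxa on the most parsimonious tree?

Ophiyx

Character polarity is set by the outgroup: the derived state is whichever differs from the outgroup's state, so for C2, C4, C6 the derived state is 'no', and for the remaining characters it is 'yes'.
C1: derived state 'yes' in Pachyilis and Scleraria only — synapomorphy for {Pachyilis, Scleraria}.
C2 (derived state 'no') is unique to Pachyilis (autapomorphy; uninformative for grouping).
Only Halioma, Meroensis, and Ophieus show the derived state 'yes' for C3, supporting them as a clade.
C4 (derived state 'no') is shared by Halioma and Meroensis — a synapomorphy uniting that clade.
C5 groups Ophiyx and Pachyilis, which is incompatible with the clades supported by the remaining characters; treating it as convergent (homoplasy) costs fewer steps than any alternative tree.
Only Halioma, Meroensis, Ophieus, Pachyilis, and Scleraria show the derived state 'no' for C6, supporting them as a clade.
C7 (derived state 'yes') is unique to Ophiyx (autapomorphy; uninformative for grouping).
Most parsimonious ingroup topology: (((Pachyilis,Scleraria),((Meroensis,Halioma),Ophieus)),Ophiyx).
Ophiyx is sister to the clade containing all other ingroup taxa, so it is the earliest-diverging (most basal) ingroup lineage.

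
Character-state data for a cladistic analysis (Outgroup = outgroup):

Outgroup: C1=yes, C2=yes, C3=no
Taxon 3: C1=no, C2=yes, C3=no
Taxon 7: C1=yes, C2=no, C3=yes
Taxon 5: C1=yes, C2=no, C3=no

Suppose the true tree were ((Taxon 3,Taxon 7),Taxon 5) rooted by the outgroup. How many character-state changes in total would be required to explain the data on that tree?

Map each character onto ((Taxon 3,Taxon 7),Taxon 5) (rooted by Outgroup) and count the minimum state changes it requires (Fitch parsimony):
C1: 1; C2: 2; C3: 1.
Total tree length = 4.

4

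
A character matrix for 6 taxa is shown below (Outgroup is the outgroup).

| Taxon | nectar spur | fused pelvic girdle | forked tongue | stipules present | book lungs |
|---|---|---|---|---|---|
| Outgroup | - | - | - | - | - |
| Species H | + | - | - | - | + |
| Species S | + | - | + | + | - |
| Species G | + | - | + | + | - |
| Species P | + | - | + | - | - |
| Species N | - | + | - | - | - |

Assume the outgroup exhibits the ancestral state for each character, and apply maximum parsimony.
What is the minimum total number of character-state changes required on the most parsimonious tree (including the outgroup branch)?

The outgroup has state '-' for every character, so '+' is the derived state throughout.
nectar spur: derived state '+' in Species G, Species H, Species P, and Species S only — synapomorphy for {Species G, Species H, Species P, Species S}.
fused pelvic girdle (derived state '+') is unique to Species N (autapomorphy; uninformative for grouping).
Only Species G, Species P, and Species S show the derived state '+' for forked tongue, supporting them as a clade.
Only Species G and Species S show the derived state '+' for stipules present, supporting them as a clade.
book lungs: derived state '+' in Species H only — an autapomorphy, so it tells us nothing about relationships among taxa.
Most parsimonious ingroup topology: ((Species H,((Species S,Species G),Species P)),Species N).
Changes per character on this tree: nectar spur: 1; fused pelvic girdle: 1; forked tongue: 1; stipules present: 1; book lungs: 1.
Total = 5.

5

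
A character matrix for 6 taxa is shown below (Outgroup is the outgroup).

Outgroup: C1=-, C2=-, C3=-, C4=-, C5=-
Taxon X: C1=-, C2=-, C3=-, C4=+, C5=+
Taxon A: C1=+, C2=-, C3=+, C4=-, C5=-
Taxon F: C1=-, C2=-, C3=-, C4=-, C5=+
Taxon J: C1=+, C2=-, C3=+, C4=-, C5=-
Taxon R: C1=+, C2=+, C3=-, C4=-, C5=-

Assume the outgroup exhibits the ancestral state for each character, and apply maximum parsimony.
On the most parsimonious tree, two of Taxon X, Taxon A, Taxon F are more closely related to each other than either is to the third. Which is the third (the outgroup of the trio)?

Taxon A

The outgroup has state '-' for every character, so '+' is the derived state throughout.
C1: derived state '+' in Taxon A, Taxon J, and Taxon R only — synapomorphy for {Taxon A, Taxon J, Taxon R}.
C2 (derived state '+') is unique to Taxon R (autapomorphy; uninformative for grouping).
Only Taxon A and Taxon J show the derived state '+' for C3, supporting them as a clade.
C4: derived state '+' in Taxon X only — an autapomorphy, so it tells us nothing about relationships among taxa.
Only Taxon F and Taxon X show the derived state '+' for C5, supporting them as a clade.
Most parsimonious ingroup topology: ((Taxon X,Taxon F),((Taxon A,Taxon J),Taxon R)).
Taxon X and Taxon F share a more recent common ancestor with each other than either does with Taxon A, so Taxon A is the least closely related of the three.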